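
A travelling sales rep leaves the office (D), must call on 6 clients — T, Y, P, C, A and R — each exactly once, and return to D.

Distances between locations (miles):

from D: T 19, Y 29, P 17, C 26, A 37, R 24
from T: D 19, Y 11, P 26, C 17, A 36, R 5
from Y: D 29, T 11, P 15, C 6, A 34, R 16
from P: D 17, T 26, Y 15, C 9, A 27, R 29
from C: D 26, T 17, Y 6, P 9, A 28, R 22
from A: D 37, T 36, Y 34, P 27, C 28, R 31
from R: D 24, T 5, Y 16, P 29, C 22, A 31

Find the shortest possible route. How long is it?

D-T-Y-P-C-A-R-D: 19+11+15+9+28+31+24 = 137
D-T-Y-P-C-R-A-D: 19+11+15+9+22+31+37 = 144
D-T-Y-P-A-C-R-D: 19+11+15+27+28+22+24 = 146
D-T-Y-P-A-R-C-D: 19+11+15+27+31+22+26 = 151
D-T-Y-P-R-C-A-D: 19+11+15+29+22+28+37 = 161
D-T-Y-P-R-A-C-D: 19+11+15+29+31+28+26 = 159
D-T-Y-C-P-A-R-D: 19+11+6+9+27+31+24 = 127
D-T-Y-C-P-R-A-D: 19+11+6+9+29+31+37 = 142
… (352 more)
D-P-C-Y-T-R-A-D: 17+9+6+11+5+31+37 = 116  ← best
The minimum is 116.
One optimal route: D → P → C → Y → T → R → A → D (or its reverse).

116 miles — the shortest possible round trip.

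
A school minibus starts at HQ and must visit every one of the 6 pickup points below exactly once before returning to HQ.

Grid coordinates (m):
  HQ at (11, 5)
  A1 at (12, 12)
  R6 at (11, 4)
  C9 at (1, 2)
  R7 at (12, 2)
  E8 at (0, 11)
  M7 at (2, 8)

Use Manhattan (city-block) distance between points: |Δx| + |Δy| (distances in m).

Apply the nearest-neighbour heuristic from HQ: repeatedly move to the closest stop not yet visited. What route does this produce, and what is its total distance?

Total distance 52 m via the nearest-neighbour route HQ → R6 → R7 → A1 → E8 → M7 → C9 → HQ.

HQ → [R6:1 / R7:4 / A1:8 / M7:12 / C9:13 / E8:17] → R6 (1)
R6 → [R7:3 / A1:9 / C9:12 / M7:13 / E8:18] → R7 (3)
R7 → [A1:10 / C9:11 / M7:16 / E8:21] → A1 (10)
A1 → [E8:13 / M7:14 / C9:21] → E8 (13)
E8 → [M7:5 / C9:10] → M7 (5)
M7 → [C9:7] → C9 (7)
Return C9→HQ: 13.
Total = 1 + 3 + 10 + 13 + 5 + 7 + 13 = 52.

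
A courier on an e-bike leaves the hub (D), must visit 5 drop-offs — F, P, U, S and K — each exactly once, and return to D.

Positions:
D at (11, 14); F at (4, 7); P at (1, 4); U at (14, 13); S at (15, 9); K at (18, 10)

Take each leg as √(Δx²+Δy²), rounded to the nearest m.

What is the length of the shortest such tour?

D → F → P → U → S → K → D: 10+4+16+4+3+8 = 45
D → F → P → U → K → S → D: 10+4+16+5+3+6 = 44
D → F → P → S → U → K → D: 10+4+15+4+5+8 = 46
D → F → P → S → K → U → D: 10+4+15+3+5+3 = 40
D → F → P → K → U → S → D: 10+4+18+5+4+6 = 47
D → F → P → K → S → U → D: 10+4+18+3+4+3 = 42
D → F → U → P → S → K → D: 10+12+16+15+3+8 = 64
D → F → U → P → K → S → D: 10+12+16+18+3+6 = 65
D → F → U → S → P → K → D: 10+12+4+15+18+8 = 67
D → F → U → S → K → P → D: 10+12+4+3+18+14 = 61
D → F → U → K → P → S → D: 10+12+5+18+15+6 = 66
D → F → U → K → S → P → D: 10+12+5+3+15+14 = 59
D → F → S → P → U → K → D: 10+11+15+16+5+8 = 65
D → F → S → P → K → U → D: 10+11+15+18+5+3 = 62
… (46 more)
The minimum is 40.
One optimal route: D → F → P → S → K → U → D (or its reverse).

Minimum total distance: 40 m.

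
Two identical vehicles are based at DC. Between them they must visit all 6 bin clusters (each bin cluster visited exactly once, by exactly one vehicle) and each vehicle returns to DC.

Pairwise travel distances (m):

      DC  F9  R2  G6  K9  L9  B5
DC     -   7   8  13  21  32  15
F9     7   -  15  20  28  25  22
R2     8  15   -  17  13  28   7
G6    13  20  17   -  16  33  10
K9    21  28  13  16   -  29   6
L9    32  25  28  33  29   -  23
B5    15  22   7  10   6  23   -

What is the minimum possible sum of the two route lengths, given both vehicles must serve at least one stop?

106 m — the smallest possible combined total.

There are 2^5 − 1 = 31 ways to divide the 6 stops into two non-empty groups. For each, the best each vehicle can do is its own shortest tour through its group:
  {F9} + {R2, G6, K9, L9, B5}: 14 + 94 = 108
  {R2} + {F9, G6, K9, L9, B5}: 16 + 90 = 106
  {F9, R2} + {G6, K9, L9, B5}: 30 + 90 = 120
  {G6} + {F9, R2, K9, L9, B5}: 26 + 82 = 108
  {F9, G6} + {R2, K9, L9, B5}: 40 + 82 = 122
  {R2, G6} + {F9, K9, L9, B5}: 38 + 82 = 120
  … (31 splits in total)
Best: vehicle 1 DC → R2 → DC = 16; vehicle 2 DC → F9 → L9 → K9 → B5 → G6 → DC = 90; combined 106.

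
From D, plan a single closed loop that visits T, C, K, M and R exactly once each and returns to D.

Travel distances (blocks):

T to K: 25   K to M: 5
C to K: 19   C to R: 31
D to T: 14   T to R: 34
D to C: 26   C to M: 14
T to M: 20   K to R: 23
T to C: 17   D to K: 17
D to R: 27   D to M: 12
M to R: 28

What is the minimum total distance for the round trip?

Minimum total distance: 100 blocks.

With 5 stops there are 5!/2 = 60 distinct round trips (a route and its reverse cost the same).
D-T-C-K-M-R-D: 14+17+19+5+28+27 = 110
D-T-C-K-R-M-D: 14+17+19+23+28+12 = 113
D-T-C-M-K-R-D: 14+17+14+5+23+27 = 100
D-T-C-M-R-K-D: 14+17+14+28+23+17 = 113
D-T-C-R-K-M-D: 14+17+31+23+5+12 = 102
D-T-C-R-M-K-D: 14+17+31+28+5+17 = 112
D-T-K-C-M-R-D: 14+25+19+14+28+27 = 127
D-T-K-C-R-M-D: 14+25+19+31+28+12 = 129
D-T-K-M-C-R-D: 14+25+5+14+31+27 = 116
D-T-K-M-R-C-D: 14+25+5+28+31+26 = 129
D-T-K-R-C-M-D: 14+25+23+31+14+12 = 119
D-T-K-R-M-C-D: 14+25+23+28+14+26 = 130
D-T-M-C-K-R-D: 14+20+14+19+23+27 = 117
D-T-M-C-R-K-D: 14+20+14+31+23+17 = 119
… (46 more)
The minimum is 100.
One optimal route: D → T → C → M → K → R → D (or its reverse).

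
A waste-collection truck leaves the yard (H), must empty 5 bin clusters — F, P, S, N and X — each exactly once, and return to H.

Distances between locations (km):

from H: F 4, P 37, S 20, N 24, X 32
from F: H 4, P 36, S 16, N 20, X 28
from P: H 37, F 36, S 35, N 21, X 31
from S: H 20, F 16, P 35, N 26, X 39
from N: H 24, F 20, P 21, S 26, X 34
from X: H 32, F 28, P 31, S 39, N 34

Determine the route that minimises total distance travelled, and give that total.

Minimum total distance: 130 km.

There are 60 distinct closed tours to check (reversals are equivalent).
H - F - P - S - N - X - H: 4+36+35+26+34+32 = 167
H - F - P - S - X - N - H: 4+36+35+39+34+24 = 172
H - F - P - N - S - X - H: 4+36+21+26+39+32 = 158
H - F - P - N - X - S - H: 4+36+21+34+39+20 = 154
H - F - P - X - S - N - H: 4+36+31+39+26+24 = 160
H - F - P - X - N - S - H: 4+36+31+34+26+20 = 151
H - F - S - P - N - X - H: 4+16+35+21+34+32 = 142
H - F - S - P - X - N - H: 4+16+35+31+34+24 = 144
H - F - S - N - P - X - H: 4+16+26+21+31+32 = 130
H - F - S - N - X - P - H: 4+16+26+34+31+37 = 148
H - F - S - X - P - N - H: 4+16+39+31+21+24 = 135
H - F - S - X - N - P - H: 4+16+39+34+21+37 = 151
H - F - N - P - S - X - H: 4+20+21+35+39+32 = 151
H - F - N - P - X - S - H: 4+20+21+31+39+20 = 135
… (46 more)
The minimum is 130.
One optimal route: H → F → S → N → P → X → H (or its reverse).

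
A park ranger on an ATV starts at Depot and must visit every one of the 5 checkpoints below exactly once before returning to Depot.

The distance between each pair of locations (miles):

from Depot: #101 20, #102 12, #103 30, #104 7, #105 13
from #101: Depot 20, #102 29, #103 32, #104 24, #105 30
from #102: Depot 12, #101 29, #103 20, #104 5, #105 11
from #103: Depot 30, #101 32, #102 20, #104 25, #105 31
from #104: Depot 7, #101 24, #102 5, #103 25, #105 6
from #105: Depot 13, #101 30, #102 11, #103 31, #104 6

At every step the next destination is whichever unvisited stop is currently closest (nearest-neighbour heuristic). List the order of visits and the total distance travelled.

115 miles along Depot → #104 → #102 → #105 → #101 → #103 → Depot.

At Depot the remaining stops are #104 7, #102 12, #105 13, #101 20, #103 30; go to #104.
At #104 the remaining stops are #102 5, #105 6, #101 24, #103 25; go to #102.
At #102 the remaining stops are #105 11, #103 20, #101 29; go to #105.
At #105 the remaining stops are #101 30, #103 31; go to #101.
At #101 the remaining stops are #103 32; go to #103.
Return #103→Depot: 30.
Total = 7 + 5 + 11 + 30 + 32 + 30 = 115.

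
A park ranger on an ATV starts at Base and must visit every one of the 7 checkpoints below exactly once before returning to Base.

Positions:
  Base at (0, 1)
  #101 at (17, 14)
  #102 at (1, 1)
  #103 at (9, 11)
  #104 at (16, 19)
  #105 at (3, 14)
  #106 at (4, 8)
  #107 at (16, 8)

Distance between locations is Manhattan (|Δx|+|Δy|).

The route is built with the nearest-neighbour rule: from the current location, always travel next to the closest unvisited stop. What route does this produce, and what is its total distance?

84 along Base → #102 → #106 → #105 → #103 → #107 → #101 → #104 → Base.

At Base the remaining stops are #102 1, #106 11, #105 16, #103 19, #107 23, #101 30, #104 34; go to #102.
At #102 the remaining stops are #106 10, #105 15, #103 18, #107 22, #101 29, #104 33; go to #106.
At #106 the remaining stops are #105 7, #103 8, #107 12, #101 19, #104 23; go to #105.
At #105 the remaining stops are #103 9, #101 14, #104 18, #107 19; go to #103.
At #103 the remaining stops are #107 10, #101 11, #104 15; go to #107.
At #107 the remaining stops are #101 7, #104 11; go to #101.
At #101 the remaining stops are #104 6; go to #104.
Return #104→Base: 34.
Total = 1 + 10 + 7 + 9 + 10 + 7 + 6 + 34 = 84.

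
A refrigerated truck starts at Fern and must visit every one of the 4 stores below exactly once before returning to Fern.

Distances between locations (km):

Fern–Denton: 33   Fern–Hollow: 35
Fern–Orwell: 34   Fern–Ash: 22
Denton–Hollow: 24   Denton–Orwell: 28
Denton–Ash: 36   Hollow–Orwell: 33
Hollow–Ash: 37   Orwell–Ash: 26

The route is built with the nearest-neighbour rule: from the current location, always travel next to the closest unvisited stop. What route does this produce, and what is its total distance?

135 km along Fern → Ash → Orwell → Denton → Hollow → Fern.

Fern → [Ash:22 / Denton:33 / Orwell:34 / Hollow:35] → Ash (22)
Ash → [Orwell:26 / Denton:36 / Hollow:37] → Orwell (26)
Orwell → [Denton:28 / Hollow:33] → Denton (28)
Denton → [Hollow:24] → Hollow (24)
Return Hollow→Fern: 35.
Total = 22 + 26 + 28 + 24 + 35 = 135.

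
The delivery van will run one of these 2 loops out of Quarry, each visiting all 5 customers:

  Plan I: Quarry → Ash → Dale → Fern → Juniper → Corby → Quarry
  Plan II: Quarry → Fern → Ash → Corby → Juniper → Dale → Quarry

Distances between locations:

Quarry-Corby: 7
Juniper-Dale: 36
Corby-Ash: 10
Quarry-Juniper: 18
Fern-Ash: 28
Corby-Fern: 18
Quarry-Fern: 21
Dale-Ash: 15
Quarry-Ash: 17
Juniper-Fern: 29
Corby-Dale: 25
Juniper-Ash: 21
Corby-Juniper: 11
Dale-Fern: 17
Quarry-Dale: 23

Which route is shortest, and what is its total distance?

Shortest is Plan I, total 96.

Plan I: 17 + 15 + 17 + 29 + 11 + 7 = 96
Plan II: 21 + 28 + 10 + 11 + 36 + 23 = 129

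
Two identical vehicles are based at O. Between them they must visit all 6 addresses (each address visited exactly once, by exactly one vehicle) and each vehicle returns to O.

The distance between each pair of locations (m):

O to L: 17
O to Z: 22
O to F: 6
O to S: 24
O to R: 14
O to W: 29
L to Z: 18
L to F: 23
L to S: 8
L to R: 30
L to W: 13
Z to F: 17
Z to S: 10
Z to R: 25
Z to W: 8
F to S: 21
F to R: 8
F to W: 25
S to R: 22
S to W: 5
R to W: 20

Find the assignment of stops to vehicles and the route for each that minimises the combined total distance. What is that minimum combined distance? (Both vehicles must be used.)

88 m — the smallest possible combined total.

Check every non-empty split of the stops between the two vehicles; for each half take its own optimal tour:
  {L} + {Z, F, S, R, W}: 34 + 71 = 105
  {Z} + {L, F, S, R, W}: 44 + 64 = 108
  {L, Z} + {F, S, R, W}: 57 + 63 = 120
  {F} + {L, Z, S, R, W}: 12 + 77 = 89
  {L, F} + {Z, S, R, W}: 46 + 71 = 117
  {Z, F} + {L, S, R, W}: 45 + 64 = 109
  … (31 splits in total)
  {F, R} + {L, Z, S, W}: 28 + 60 = 88  ← best
Best: vehicle 1 O → F → R → O = 28; vehicle 2 O → L → S → W → Z → O = 60; combined 88.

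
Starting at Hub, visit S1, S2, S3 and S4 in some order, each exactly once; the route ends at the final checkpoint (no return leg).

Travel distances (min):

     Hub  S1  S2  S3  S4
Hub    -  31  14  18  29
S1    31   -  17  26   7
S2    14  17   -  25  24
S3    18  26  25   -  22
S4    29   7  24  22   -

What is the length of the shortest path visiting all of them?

There are 4! = 24 possible orderings.
Hub → S1 → S2 → S3 → S4: 31+17+25+22 = 95
Hub → S1 → S2 → S4 → S3: 31+17+24+22 = 94
Hub → S1 → S3 → S2 → S4: 31+26+25+24 = 106
Hub → S1 → S3 → S4 → S2: 31+26+22+24 = 103
Hub → S1 → S4 → S2 → S3: 31+7+24+25 = 87
Hub → S1 → S4 → S3 → S2: 31+7+22+25 = 85
Hub → S2 → S1 → S3 → S4: 14+17+26+22 = 79
Hub → S2 → S1 → S4 → S3: 14+17+7+22 = 60
Hub → S2 → S3 → S1 → S4: 14+25+26+7 = 72
Hub → S2 → S3 → S4 → S1: 14+25+22+7 = 68
Hub → S2 → S4 → S1 → S3: 14+24+7+26 = 71
Hub → S2 → S4 → S3 → S1: 14+24+22+26 = 86
Hub → S3 → S1 → S2 → S4: 18+26+17+24 = 85
Hub → S3 → S1 → S4 → S2: 18+26+7+24 = 75
… (10 more)
The minimum is 60.
One shortest path: Hub → S2 → S1 → S4 → S3.

Minimum one-way distance = 60 min.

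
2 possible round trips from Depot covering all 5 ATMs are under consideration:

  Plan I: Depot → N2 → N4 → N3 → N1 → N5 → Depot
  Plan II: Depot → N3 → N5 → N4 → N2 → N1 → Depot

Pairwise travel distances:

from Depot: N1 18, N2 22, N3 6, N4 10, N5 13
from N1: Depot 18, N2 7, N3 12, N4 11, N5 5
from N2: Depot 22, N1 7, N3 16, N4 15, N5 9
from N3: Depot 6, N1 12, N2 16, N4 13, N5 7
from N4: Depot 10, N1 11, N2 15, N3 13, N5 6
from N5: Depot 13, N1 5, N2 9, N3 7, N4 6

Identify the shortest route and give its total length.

59 — Plan II is the shortest.

Plan I: 22 + 15 + 13 + 12 + 5 + 13 = 80
Plan II: 6 + 7 + 6 + 15 + 7 + 18 = 59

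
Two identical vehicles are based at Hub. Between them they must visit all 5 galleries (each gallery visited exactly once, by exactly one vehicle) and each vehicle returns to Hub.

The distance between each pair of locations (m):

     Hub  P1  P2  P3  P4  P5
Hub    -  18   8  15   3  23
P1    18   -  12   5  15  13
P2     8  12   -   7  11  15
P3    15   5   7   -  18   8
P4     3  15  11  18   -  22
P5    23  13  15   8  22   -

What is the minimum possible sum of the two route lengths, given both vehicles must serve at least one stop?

Minimum combined distance: 60 m.

Try each way of splitting the stops between the two vehicles (each non-empty) and, for each split, find the best tour for each vehicle:
  {P1} + {P2, P3, P4, P5}: 36 + 48 = 84
  {P2} + {P1, P3, P4, P5}: 16 + 54 = 70
  {P1, P2} + {P3, P4, P5}: 38 + 48 = 86
  {P3} + {P1, P2, P4, P5}: 30 + 54 = 84
  {P1, P3} + {P2, P4, P5}: 38 + 48 = 86
  {P2, P3} + {P1, P4, P5}: 30 + 54 = 84
  … (15 splits in total)
  {P4} + {P1, P2, P3, P5}: 6 + 54 = 60  ← best
Best: vehicle 1 Hub → P4 → Hub = 6; vehicle 2 Hub → P1 → P3 → P5 → P2 → Hub = 54; combined 60.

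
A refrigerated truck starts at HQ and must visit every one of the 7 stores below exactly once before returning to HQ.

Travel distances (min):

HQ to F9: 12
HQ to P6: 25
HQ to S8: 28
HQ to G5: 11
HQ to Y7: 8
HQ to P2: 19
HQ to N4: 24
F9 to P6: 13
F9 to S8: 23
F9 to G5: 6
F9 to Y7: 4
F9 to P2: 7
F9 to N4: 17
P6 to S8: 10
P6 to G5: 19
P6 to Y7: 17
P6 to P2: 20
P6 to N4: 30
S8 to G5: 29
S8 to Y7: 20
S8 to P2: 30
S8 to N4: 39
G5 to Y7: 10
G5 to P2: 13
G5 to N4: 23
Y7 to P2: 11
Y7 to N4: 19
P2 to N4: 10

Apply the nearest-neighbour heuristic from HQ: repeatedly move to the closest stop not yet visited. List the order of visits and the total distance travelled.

Nearest-neighbour total = 109 min; route HQ → Y7 → F9 → G5 → P2 → N4 → P6 → S8 → HQ.

At HQ the remaining stops are Y7 8, G5 11, F9 12, P2 19, N4 24, P6 25, S8 28; go to Y7.
At Y7 the remaining stops are F9 4, G5 10, P2 11, P6 17, N4 19, S8 20; go to F9.
At F9 the remaining stops are G5 6, P2 7, P6 13, N4 17, S8 23; go to G5.
At G5 the remaining stops are P2 13, P6 19, N4 23, S8 29; go to P2.
At P2 the remaining stops are N4 10, P6 20, S8 30; go to N4.
At N4 the remaining stops are P6 30, S8 39; go to P6.
At P6 the remaining stops are S8 10; go to S8.
Return S8→HQ: 28.
Total = 8 + 4 + 6 + 13 + 10 + 30 + 10 + 28 = 109.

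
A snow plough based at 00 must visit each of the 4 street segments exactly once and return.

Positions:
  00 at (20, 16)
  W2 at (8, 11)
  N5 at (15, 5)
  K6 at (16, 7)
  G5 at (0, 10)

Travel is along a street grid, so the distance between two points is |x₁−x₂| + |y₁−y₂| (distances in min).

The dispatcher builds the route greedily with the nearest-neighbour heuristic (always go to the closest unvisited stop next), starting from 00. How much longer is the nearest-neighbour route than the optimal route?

From 00: K6=13, N5=16, W2=17, G5=26 → choose K6 (13).
From K6: N5=3, W2=12, G5=19 → choose N5 (3).
From N5: W2=13, G5=20 → choose W2 (13).
From W2: G5=9 → choose G5 (9).
NN route 00 → K6 → N5 → W2 → G5 → 00 costs 64.
Optimal: 00 → W2 → G5 → N5 → K6 → 00 costs 62 (by enumerating all 12 distinct tours).
Excess = 64 − 62 = 2.

Excess over optimum: 2 min.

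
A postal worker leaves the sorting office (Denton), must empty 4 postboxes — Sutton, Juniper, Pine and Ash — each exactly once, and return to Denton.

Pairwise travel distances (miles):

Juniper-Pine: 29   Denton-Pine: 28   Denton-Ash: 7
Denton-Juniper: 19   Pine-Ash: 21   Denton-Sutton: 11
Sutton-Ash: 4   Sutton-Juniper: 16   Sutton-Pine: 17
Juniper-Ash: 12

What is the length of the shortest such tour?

There are 12 distinct closed tours to check (reversals are equivalent).
Denton - Sutton - Juniper - Pine - Ash - Denton: 11+16+29+21+7 = 84
Denton - Sutton - Juniper - Ash - Pine - Denton: 11+16+12+21+28 = 88
Denton - Sutton - Pine - Juniper - Ash - Denton: 11+17+29+12+7 = 76
Denton - Sutton - Pine - Ash - Juniper - Denton: 11+17+21+12+19 = 80
Denton - Sutton - Ash - Juniper - Pine - Denton: 11+4+12+29+28 = 84
Denton - Sutton - Ash - Pine - Juniper - Denton: 11+4+21+29+19 = 84
Denton - Juniper - Sutton - Pine - Ash - Denton: 19+16+17+21+7 = 80
Denton - Juniper - Sutton - Ash - Pine - Denton: 19+16+4+21+28 = 88
Denton - Juniper - Pine - Sutton - Ash - Denton: 19+29+17+4+7 = 76
Denton - Juniper - Ash - Sutton - Pine - Denton: 19+12+4+17+28 = 80
Denton - Pine - Sutton - Juniper - Ash - Denton: 28+17+16+12+7 = 80
Denton - Pine - Juniper - Sutton - Ash - Denton: 28+29+16+4+7 = 84
The minimum is 76.
One optimal route: Denton → Sutton → Pine → Juniper → Ash → Denton (or its reverse).

76 miles — the shortest possible round trip.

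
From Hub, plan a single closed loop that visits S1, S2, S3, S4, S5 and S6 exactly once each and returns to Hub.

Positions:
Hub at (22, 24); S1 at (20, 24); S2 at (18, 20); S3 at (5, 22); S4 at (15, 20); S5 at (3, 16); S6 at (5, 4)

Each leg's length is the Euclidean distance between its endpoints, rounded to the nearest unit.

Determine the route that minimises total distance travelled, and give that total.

Hub → S1 → S2 → S3 → S4 → S5 → S6 → Hub: 2+4+13+10+13+12+26 = 80
Hub → S1 → S2 → S3 → S4 → S6 → S5 → Hub: 2+4+13+10+19+12+21 = 81
Hub → S1 → S2 → S3 → S5 → S4 → S6 → Hub: 2+4+13+6+13+19+26 = 83
Hub → S1 → S2 → S3 → S5 → S6 → S4 → Hub: 2+4+13+6+12+19+8 = 64
Hub → S1 → S2 → S3 → S6 → S4 → S5 → Hub: 2+4+13+18+19+13+21 = 90
Hub → S1 → S2 → S3 → S6 → S5 → S4 → Hub: 2+4+13+18+12+13+8 = 70
Hub → S1 → S2 → S4 → S3 → S5 → S6 → Hub: 2+4+3+10+6+12+26 = 63
Hub → S1 → S2 → S4 → S3 → S6 → S5 → Hub: 2+4+3+10+18+12+21 = 70
… (352 more)
The minimum is 63.
One optimal route: Hub → S1 → S2 → S4 → S3 → S5 → S6 → Hub (or its reverse).

Shortest round trip = 63.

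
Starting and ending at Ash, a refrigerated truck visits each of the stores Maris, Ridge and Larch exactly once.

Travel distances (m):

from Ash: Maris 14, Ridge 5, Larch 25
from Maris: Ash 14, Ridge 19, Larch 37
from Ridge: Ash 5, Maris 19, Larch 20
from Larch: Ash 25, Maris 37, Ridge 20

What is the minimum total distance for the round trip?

Ash-Maris-Ridge-Larch-Ash: 14+19+20+25 = 78
Ash-Maris-Larch-Ridge-Ash: 14+37+20+5 = 76
Ash-Ridge-Maris-Larch-Ash: 5+19+37+25 = 86
The minimum is 76.
One optimal route: Ash → Maris → Larch → Ridge → Ash (or its reverse).

76 m — the shortest possible round trip.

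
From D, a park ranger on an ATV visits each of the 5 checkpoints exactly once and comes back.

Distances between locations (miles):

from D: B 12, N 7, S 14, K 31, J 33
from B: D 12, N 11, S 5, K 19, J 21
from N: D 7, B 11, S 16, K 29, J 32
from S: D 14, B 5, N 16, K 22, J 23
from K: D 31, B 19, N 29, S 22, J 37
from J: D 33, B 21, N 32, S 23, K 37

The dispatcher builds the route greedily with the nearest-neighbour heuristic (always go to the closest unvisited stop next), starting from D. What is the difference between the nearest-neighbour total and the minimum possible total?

Excess over optimum: 4 miles.

D: N=7, B=12, S=14, K=31, J=33 ⇒ N
N: B=11, S=16, K=29, J=32 ⇒ B
B: S=5, K=19, J=21 ⇒ S
S: K=22, J=23 ⇒ K
K: J=37 ⇒ J
NN route D → N → B → S → K → J → D costs 115.
Optimal: D → N → B → K → J → S → D costs 111 (by enumerating all 60 distinct tours).
Excess = 115 − 111 = 4.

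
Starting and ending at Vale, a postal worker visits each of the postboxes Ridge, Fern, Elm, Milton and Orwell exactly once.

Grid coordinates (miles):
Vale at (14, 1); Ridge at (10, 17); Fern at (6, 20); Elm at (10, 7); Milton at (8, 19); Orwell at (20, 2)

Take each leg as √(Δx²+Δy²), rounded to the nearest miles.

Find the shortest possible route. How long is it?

Shortest round trip = 50 miles.

Vale - Ridge - Fern - Elm - Milton - Orwell - Vale: 16+5+14+12+21+6 = 74
Vale - Ridge - Fern - Elm - Orwell - Milton - Vale: 16+5+14+11+21+19 = 86
Vale - Ridge - Fern - Milton - Elm - Orwell - Vale: 16+5+2+12+11+6 = 52
Vale - Ridge - Fern - Milton - Orwell - Elm - Vale: 16+5+2+21+11+7 = 62
Vale - Ridge - Fern - Orwell - Elm - Milton - Vale: 16+5+23+11+12+19 = 86
Vale - Ridge - Fern - Orwell - Milton - Elm - Vale: 16+5+23+21+12+7 = 84
Vale - Ridge - Elm - Fern - Milton - Orwell - Vale: 16+10+14+2+21+6 = 69
Vale - Ridge - Elm - Fern - Orwell - Milton - Vale: 16+10+14+23+21+19 = 103
Vale - Ridge - Elm - Milton - Fern - Orwell - Vale: 16+10+12+2+23+6 = 69
Vale - Ridge - Elm - Milton - Orwell - Fern - Vale: 16+10+12+21+23+21 = 103
Vale - Ridge - Elm - Orwell - Fern - Milton - Vale: 16+10+11+23+2+19 = 81
Vale - Ridge - Elm - Orwell - Milton - Fern - Vale: 16+10+11+21+2+21 = 81
Vale - Ridge - Milton - Fern - Elm - Orwell - Vale: 16+3+2+14+11+6 = 52
Vale - Ridge - Milton - Fern - Orwell - Elm - Vale: 16+3+2+23+11+7 = 62
… (46 more)
Vale - Elm - Fern - Milton - Ridge - Orwell - Vale: 7+14+2+3+18+6 = 50  ← best
The minimum is 50.
One optimal route: Vale → Elm → Fern → Milton → Ridge → Orwell → Vale (or its reverse).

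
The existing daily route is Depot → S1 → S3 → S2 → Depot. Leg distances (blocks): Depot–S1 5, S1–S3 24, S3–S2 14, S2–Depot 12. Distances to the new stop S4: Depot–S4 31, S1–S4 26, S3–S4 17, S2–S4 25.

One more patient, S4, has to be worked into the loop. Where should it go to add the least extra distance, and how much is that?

Insertion cost between consecutive stops i–j is d(i,S4) + d(S4,j) − d(i,j):
  between Depot and S1: 31 + 26 − 5 = 52
  between S1 and S3: 26 + 17 − 24 = 19
  between S3 and S2: 17 + 25 − 14 = 28
  between S2 and Depot: 25 + 31 − 12 = 44
Cheapest insertion is between S1 and S3, adding 19.
New total = 55 + 19 = 74.

Adding 19 blocks by placing S4 on the S1–S3 leg.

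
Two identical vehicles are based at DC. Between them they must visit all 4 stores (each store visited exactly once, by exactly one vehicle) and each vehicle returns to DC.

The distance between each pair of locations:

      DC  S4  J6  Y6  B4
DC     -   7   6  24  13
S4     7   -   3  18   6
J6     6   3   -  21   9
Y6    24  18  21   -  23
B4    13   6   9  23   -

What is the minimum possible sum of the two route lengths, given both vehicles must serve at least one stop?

72 — the smallest possible combined total.

Check every non-empty split of the stops between the two vehicles; for each half take its own optimal tour:
  {S4} + {J6, Y6, B4}: 14 + 62 = 76
  {J6} + {S4, Y6, B4}: 12 + 60 = 72
  {S4, J6} + {Y6, B4}: 16 + 60 = 76
  {Y6} + {S4, J6, B4}: 48 + 28 = 76
  {S4, Y6} + {J6, B4}: 49 + 28 = 77
  {J6, Y6} + {S4, B4}: 51 + 26 = 77
  … (7 splits in total)
Best: vehicle 1 DC → J6 → DC = 12; vehicle 2 DC → S4 → B4 → Y6 → DC = 60; combined 72.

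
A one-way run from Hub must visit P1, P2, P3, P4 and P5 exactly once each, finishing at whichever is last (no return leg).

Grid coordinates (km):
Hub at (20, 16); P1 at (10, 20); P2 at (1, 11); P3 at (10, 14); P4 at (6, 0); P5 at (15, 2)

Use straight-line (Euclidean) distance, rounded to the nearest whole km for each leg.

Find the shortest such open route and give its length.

There are 5! = 120 possible orderings.
Hub - P1 - P2 - P3 - P4 - P5: 11+13+9+15+9 = 57
Hub - P1 - P2 - P3 - P5 - P4: 11+13+9+13+9 = 55
Hub - P1 - P2 - P4 - P3 - P5: 11+13+12+15+13 = 64
Hub - P1 - P2 - P4 - P5 - P3: 11+13+12+9+13 = 58
Hub - P1 - P2 - P5 - P3 - P4: 11+13+17+13+15 = 69
Hub - P1 - P2 - P5 - P4 - P3: 11+13+17+9+15 = 65
Hub - P1 - P3 - P2 - P4 - P5: 11+6+9+12+9 = 47
Hub - P1 - P3 - P2 - P5 - P4: 11+6+9+17+9 = 52
Hub - P1 - P3 - P4 - P2 - P5: 11+6+15+12+17 = 61
Hub - P1 - P3 - P4 - P5 - P2: 11+6+15+9+17 = 58
Hub - P1 - P3 - P5 - P2 - P4: 11+6+13+17+12 = 59
Hub - P1 - P3 - P5 - P4 - P2: 11+6+13+9+12 = 51
Hub - P1 - P4 - P2 - P3 - P5: 11+20+12+9+13 = 65
Hub - P1 - P4 - P2 - P5 - P3: 11+20+12+17+13 = 73
… (106 more)
The minimum is 47.
One shortest path: Hub → P1 → P3 → P2 → P4 → P5.

Minimum one-way distance = 47 km.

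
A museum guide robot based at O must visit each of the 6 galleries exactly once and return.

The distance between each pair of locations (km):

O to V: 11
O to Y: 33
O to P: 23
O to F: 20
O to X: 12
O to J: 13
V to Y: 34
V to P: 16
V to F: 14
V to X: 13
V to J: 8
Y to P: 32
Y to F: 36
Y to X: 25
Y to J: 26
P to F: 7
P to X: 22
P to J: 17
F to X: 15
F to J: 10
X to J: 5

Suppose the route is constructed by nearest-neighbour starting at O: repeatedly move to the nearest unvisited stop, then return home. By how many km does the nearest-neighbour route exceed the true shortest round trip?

The nearest-neighbour route is 6 km longer than optimal.

O: V=11, X=12, J=13, F=20, P=23, Y=33 ⇒ V
V: J=8, X=13, F=14, P=16, Y=34 ⇒ J
J: X=5, F=10, P=17, Y=26 ⇒ X
X: F=15, P=22, Y=25 ⇒ F
F: P=7, Y=36 ⇒ P
P: Y=32 ⇒ Y
NN route O → V → J → X → F → P → Y → O costs 111.
Optimal: O → V → J → F → P → Y → X → O costs 105 (by enumerating all 360 distinct tours).
Excess = 111 − 105 = 6.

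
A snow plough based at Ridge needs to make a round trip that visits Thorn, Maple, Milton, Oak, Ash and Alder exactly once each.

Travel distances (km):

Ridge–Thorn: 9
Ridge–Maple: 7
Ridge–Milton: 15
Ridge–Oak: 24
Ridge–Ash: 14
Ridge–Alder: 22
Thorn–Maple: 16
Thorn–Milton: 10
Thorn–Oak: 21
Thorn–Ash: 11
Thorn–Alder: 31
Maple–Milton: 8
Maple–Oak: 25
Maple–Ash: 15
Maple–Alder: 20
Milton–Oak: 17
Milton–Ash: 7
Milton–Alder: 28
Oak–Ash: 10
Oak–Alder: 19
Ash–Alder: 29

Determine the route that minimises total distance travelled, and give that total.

Shortest round trip = 82 km.

With 6 stops there are 6!/2 = 360 distinct round trips (a route and its reverse cost the same).
Ridge-Thorn-Maple-Milton-Oak-Ash-Alder-Ridge: 9+16+8+17+10+29+22 = 111
Ridge-Thorn-Maple-Milton-Oak-Alder-Ash-Ridge: 9+16+8+17+19+29+14 = 112
Ridge-Thorn-Maple-Milton-Ash-Oak-Alder-Ridge: 9+16+8+7+10+19+22 = 91
Ridge-Thorn-Maple-Milton-Ash-Alder-Oak-Ridge: 9+16+8+7+29+19+24 = 112
Ridge-Thorn-Maple-Milton-Alder-Oak-Ash-Ridge: 9+16+8+28+19+10+14 = 104
Ridge-Thorn-Maple-Milton-Alder-Ash-Oak-Ridge: 9+16+8+28+29+10+24 = 124
Ridge-Thorn-Maple-Oak-Milton-Ash-Alder-Ridge: 9+16+25+17+7+29+22 = 125
Ridge-Thorn-Maple-Oak-Milton-Alder-Ash-Ridge: 9+16+25+17+28+29+14 = 138
… (352 more)
Ridge-Thorn-Milton-Ash-Oak-Alder-Maple-Ridge: 9+10+7+10+19+20+7 = 82  ← best
The minimum is 82.
One optimal route: Ridge → Thorn → Milton → Ash → Oak → Alder → Maple → Ridge (or its reverse).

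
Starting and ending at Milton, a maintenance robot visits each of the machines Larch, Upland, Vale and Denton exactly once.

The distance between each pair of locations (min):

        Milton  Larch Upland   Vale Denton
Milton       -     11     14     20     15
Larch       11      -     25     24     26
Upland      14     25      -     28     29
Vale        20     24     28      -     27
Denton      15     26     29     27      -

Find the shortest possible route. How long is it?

Minimum total distance: 105 min.

With 4 stops there are 4!/2 = 12 distinct round trips (a route and its reverse cost the same).
Milton-Larch-Upland-Vale-Denton-Milton: 11+25+28+27+15 = 106
Milton-Larch-Upland-Denton-Vale-Milton: 11+25+29+27+20 = 112
Milton-Larch-Vale-Upland-Denton-Milton: 11+24+28+29+15 = 107
Milton-Larch-Vale-Denton-Upland-Milton: 11+24+27+29+14 = 105
Milton-Larch-Denton-Upland-Vale-Milton: 11+26+29+28+20 = 114
Milton-Larch-Denton-Vale-Upland-Milton: 11+26+27+28+14 = 106
Milton-Upland-Larch-Vale-Denton-Milton: 14+25+24+27+15 = 105
Milton-Upland-Larch-Denton-Vale-Milton: 14+25+26+27+20 = 112
Milton-Upland-Vale-Larch-Denton-Milton: 14+28+24+26+15 = 107
Milton-Upland-Denton-Larch-Vale-Milton: 14+29+26+24+20 = 113
Milton-Vale-Larch-Upland-Denton-Milton: 20+24+25+29+15 = 113
Milton-Vale-Upland-Larch-Denton-Milton: 20+28+25+26+15 = 114
The minimum is 105.
One optimal route: Milton → Larch → Vale → Denton → Upland → Milton (or its reverse).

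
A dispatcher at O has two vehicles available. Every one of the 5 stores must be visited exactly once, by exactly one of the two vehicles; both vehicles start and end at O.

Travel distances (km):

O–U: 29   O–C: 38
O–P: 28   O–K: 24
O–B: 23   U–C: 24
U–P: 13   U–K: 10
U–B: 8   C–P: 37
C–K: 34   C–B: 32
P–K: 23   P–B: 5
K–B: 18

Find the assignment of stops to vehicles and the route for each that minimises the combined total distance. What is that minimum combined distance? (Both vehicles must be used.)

Try each way of splitting the stops between the two vehicles (each non-empty) and, for each split, find the best tour for each vehicle:
  {U} + {C, P, K, B}: 58 + 122 = 180
  {C} + {U, P, K, B}: 76 + 75 = 151
  {U, C} + {P, K, B}: 91 + 75 = 166
  {P} + {U, C, K, B}: 56 + 112 = 168
  {U, P} + {C, K, B}: 70 + 112 = 182
  {C, P} + {U, K, B}: 103 + 65 = 168
  … (15 splits in total)
Best: vehicle 1 O → C → O = 76; vehicle 2 O → P → B → U → K → O = 75; combined 151.

Minimum combined distance: 151 km.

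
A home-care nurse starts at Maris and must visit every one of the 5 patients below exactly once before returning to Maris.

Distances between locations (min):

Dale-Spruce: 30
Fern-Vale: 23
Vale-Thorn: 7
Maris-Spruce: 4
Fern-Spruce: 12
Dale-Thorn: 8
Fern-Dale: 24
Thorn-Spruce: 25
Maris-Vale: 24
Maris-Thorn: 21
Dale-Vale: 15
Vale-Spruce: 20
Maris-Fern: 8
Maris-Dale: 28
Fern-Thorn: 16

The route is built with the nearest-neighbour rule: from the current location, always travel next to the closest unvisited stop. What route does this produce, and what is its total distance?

82 min along Maris → Spruce → Fern → Thorn → Vale → Dale → Maris.

At Maris the remaining stops are Spruce 4, Fern 8, Thorn 21, Vale 24, Dale 28; go to Spruce.
At Spruce the remaining stops are Fern 12, Vale 20, Thorn 25, Dale 30; go to Fern.
At Fern the remaining stops are Thorn 16, Vale 23, Dale 24; go to Thorn.
At Thorn the remaining stops are Vale 7, Dale 8; go to Vale.
At Vale the remaining stops are Dale 15; go to Dale.
Return Dale→Maris: 28.
Total = 4 + 12 + 16 + 7 + 15 + 28 = 82.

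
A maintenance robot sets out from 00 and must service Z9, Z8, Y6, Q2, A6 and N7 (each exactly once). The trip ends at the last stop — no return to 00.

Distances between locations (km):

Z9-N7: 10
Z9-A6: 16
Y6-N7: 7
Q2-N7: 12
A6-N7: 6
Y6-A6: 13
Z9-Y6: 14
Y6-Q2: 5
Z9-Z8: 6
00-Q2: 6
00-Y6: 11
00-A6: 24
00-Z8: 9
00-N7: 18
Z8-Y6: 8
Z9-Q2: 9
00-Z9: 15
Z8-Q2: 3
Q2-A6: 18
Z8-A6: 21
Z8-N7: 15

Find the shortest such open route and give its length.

41 km — the minimum one-way total.

There are 6! = 720 possible orderings.
00 - Z9 - Z8 - Y6 - Q2 - A6 - N7: 15+6+8+5+18+6 = 58
00 - Z9 - Z8 - Y6 - Q2 - N7 - A6: 15+6+8+5+12+6 = 52
00 - Z9 - Z8 - Y6 - A6 - Q2 - N7: 15+6+8+13+18+12 = 72
00 - Z9 - Z8 - Y6 - A6 - N7 - Q2: 15+6+8+13+6+12 = 60
00 - Z9 - Z8 - Y6 - N7 - Q2 - A6: 15+6+8+7+12+18 = 66
00 - Z9 - Z8 - Y6 - N7 - A6 - Q2: 15+6+8+7+6+18 = 60
00 - Z9 - Z8 - Q2 - Y6 - A6 - N7: 15+6+3+5+13+6 = 48
00 - Z9 - Z8 - Q2 - Y6 - N7 - A6: 15+6+3+5+7+6 = 42
… (712 more)
00 - Y6 - Q2 - Z8 - Z9 - N7 - A6: 11+5+3+6+10+6 = 41  ← best
The minimum is 41.
One shortest path: 00 → Y6 → Q2 → Z8 → Z9 → N7 → A6.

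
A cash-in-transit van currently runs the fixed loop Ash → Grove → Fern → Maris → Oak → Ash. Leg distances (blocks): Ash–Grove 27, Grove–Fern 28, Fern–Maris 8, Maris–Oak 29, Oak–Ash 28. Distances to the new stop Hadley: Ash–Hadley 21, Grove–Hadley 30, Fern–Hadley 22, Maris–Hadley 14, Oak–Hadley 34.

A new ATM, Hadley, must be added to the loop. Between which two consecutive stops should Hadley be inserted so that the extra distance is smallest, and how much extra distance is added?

Minimum extra distance: 19 blocks, inserting Hadley between Maris and Oak.

Insertion cost between consecutive stops i–j is d(i,Hadley) + d(Hadley,j) − d(i,j):
  between Ash and Grove: 21 + 30 − 27 = 24
  between Grove and Fern: 30 + 22 − 28 = 24
  between Fern and Maris: 22 + 14 − 8 = 28
  between Maris and Oak: 14 + 34 − 29 = 19
  between Oak and Ash: 34 + 21 − 28 = 27
Cheapest insertion is between Maris and Oak, adding 19.
New total = 120 + 19 = 139.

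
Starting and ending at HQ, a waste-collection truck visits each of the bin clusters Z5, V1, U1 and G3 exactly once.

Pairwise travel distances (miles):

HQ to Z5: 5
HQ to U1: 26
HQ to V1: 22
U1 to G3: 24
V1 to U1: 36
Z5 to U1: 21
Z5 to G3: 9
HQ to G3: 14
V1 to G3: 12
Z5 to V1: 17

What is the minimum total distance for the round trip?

There are 12 distinct closed tours to check (reversals are equivalent).
HQ → Z5 → V1 → U1 → G3 → HQ: 5+17+36+24+14 = 96
HQ → Z5 → V1 → G3 → U1 → HQ: 5+17+12+24+26 = 84
HQ → Z5 → U1 → V1 → G3 → HQ: 5+21+36+12+14 = 88
HQ → Z5 → U1 → G3 → V1 → HQ: 5+21+24+12+22 = 84
HQ → Z5 → G3 → V1 → U1 → HQ: 5+9+12+36+26 = 88
HQ → Z5 → G3 → U1 → V1 → HQ: 5+9+24+36+22 = 96
HQ → V1 → Z5 → U1 → G3 → HQ: 22+17+21+24+14 = 98
HQ → V1 → Z5 → G3 → U1 → HQ: 22+17+9+24+26 = 98
HQ → V1 → U1 → Z5 → G3 → HQ: 22+36+21+9+14 = 102
HQ → V1 → G3 → Z5 → U1 → HQ: 22+12+9+21+26 = 90
HQ → U1 → Z5 → V1 → G3 → HQ: 26+21+17+12+14 = 90
HQ → U1 → V1 → Z5 → G3 → HQ: 26+36+17+9+14 = 102
The minimum is 84.
One optimal route: HQ → Z5 → V1 → G3 → U1 → HQ (or its reverse).

Shortest round trip = 84 miles.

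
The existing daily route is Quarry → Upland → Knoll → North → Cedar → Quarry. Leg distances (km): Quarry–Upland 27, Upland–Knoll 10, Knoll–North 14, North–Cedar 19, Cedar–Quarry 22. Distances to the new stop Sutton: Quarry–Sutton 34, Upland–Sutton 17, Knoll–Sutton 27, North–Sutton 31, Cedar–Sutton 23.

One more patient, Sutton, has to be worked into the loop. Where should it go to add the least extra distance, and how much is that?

Insertion cost between consecutive stops i–j is d(i,Sutton) + d(Sutton,j) − d(i,j):
  between Quarry and Upland: 34 + 17 − 27 = 24
  between Upland and Knoll: 17 + 27 − 10 = 34
  between Knoll and North: 27 + 31 − 14 = 44
  between North and Cedar: 31 + 23 − 19 = 35
  between Cedar and Quarry: 23 + 34 − 22 = 35
Cheapest insertion is between Quarry and Upland, adding 24.
New total = 92 + 24 = 116.

Minimum extra distance: 24 km, inserting Sutton between Quarry and Upland.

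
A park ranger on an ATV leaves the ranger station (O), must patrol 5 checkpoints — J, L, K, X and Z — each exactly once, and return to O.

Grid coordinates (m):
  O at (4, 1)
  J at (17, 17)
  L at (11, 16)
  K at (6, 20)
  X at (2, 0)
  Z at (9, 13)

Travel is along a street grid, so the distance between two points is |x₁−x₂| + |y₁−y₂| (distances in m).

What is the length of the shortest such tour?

70 m — the shortest possible round trip.

With 5 stops there are 5!/2 = 60 distinct round trips (a route and its reverse cost the same).
O - J - L - K - X - Z - O: 29+7+9+24+20+17 = 106
O - J - L - K - Z - X - O: 29+7+9+10+20+3 = 78
O - J - L - X - K - Z - O: 29+7+25+24+10+17 = 112
O - J - L - X - Z - K - O: 29+7+25+20+10+21 = 112
O - J - L - Z - K - X - O: 29+7+5+10+24+3 = 78
O - J - L - Z - X - K - O: 29+7+5+20+24+21 = 106
O - J - K - L - X - Z - O: 29+14+9+25+20+17 = 114
O - J - K - L - Z - X - O: 29+14+9+5+20+3 = 80
O - J - K - X - L - Z - O: 29+14+24+25+5+17 = 114
O - J - K - X - Z - L - O: 29+14+24+20+5+22 = 114
O - J - K - Z - L - X - O: 29+14+10+5+25+3 = 86
O - J - K - Z - X - L - O: 29+14+10+20+25+22 = 120
O - J - X - L - K - Z - O: 29+32+25+9+10+17 = 122
O - J - X - L - Z - K - O: 29+32+25+5+10+21 = 122
… (46 more)
O - K - J - L - Z - X - O: 21+14+7+5+20+3 = 70  ← best
The minimum is 70.
One optimal route: O → K → J → L → Z → X → O (or its reverse).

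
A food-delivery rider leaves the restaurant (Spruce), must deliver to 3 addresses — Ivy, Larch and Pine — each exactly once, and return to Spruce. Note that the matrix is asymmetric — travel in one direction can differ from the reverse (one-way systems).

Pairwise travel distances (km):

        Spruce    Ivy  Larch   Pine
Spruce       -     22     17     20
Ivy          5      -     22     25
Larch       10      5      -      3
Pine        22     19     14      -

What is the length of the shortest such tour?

Spruce-Ivy-Larch-Pine-Spruce: 22+22+3+22 = 69
Spruce-Ivy-Pine-Larch-Spruce: 22+25+14+10 = 71
Spruce-Larch-Ivy-Pine-Spruce: 17+5+25+22 = 69
Spruce-Larch-Pine-Ivy-Spruce: 17+3+19+5 = 44
Spruce-Pine-Ivy-Larch-Spruce: 20+19+22+10 = 71
Spruce-Pine-Larch-Ivy-Spruce: 20+14+5+5 = 44
The minimum is 44.
One optimal route: Spruce → Larch → Pine → Ivy → Spruce.

44 km — the shortest possible round trip.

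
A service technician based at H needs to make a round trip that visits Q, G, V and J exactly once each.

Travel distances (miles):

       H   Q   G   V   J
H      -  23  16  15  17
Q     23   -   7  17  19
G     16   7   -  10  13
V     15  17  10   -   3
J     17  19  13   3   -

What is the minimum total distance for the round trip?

Shortest round trip = 60 miles.

There are 12 distinct closed tours to check (reversals are equivalent).
H - Q - G - V - J - H: 23+7+10+3+17 = 60
H - Q - G - J - V - H: 23+7+13+3+15 = 61
H - Q - V - G - J - H: 23+17+10+13+17 = 80
H - Q - V - J - G - H: 23+17+3+13+16 = 72
H - Q - J - G - V - H: 23+19+13+10+15 = 80
H - Q - J - V - G - H: 23+19+3+10+16 = 71
H - G - Q - V - J - H: 16+7+17+3+17 = 60
H - G - Q - J - V - H: 16+7+19+3+15 = 60
H - G - V - Q - J - H: 16+10+17+19+17 = 79
H - G - J - Q - V - H: 16+13+19+17+15 = 80
H - V - Q - G - J - H: 15+17+7+13+17 = 69
H - V - G - Q - J - H: 15+10+7+19+17 = 68
The minimum is 60.
One optimal route: H → Q → G → V → J → H (or its reverse).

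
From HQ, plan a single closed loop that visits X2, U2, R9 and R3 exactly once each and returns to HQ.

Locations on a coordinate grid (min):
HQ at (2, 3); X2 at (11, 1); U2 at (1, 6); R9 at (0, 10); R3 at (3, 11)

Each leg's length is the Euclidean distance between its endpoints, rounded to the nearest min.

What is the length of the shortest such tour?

Minimum total distance: 32 min.

There are 12 distinct closed tours to check (reversals are equivalent).
HQ→X2→U2→R9→R3→HQ: 9+11+4+3+8 = 35
HQ→X2→U2→R3→R9→HQ: 9+11+5+3+7 = 35
HQ→X2→R9→U2→R3→HQ: 9+14+4+5+8 = 40
HQ→X2→R9→R3→U2→HQ: 9+14+3+5+3 = 34
HQ→X2→R3→U2→R9→HQ: 9+13+5+4+7 = 38
HQ→X2→R3→R9→U2→HQ: 9+13+3+4+3 = 32
HQ→U2→X2→R9→R3→HQ: 3+11+14+3+8 = 39
HQ→U2→X2→R3→R9→HQ: 3+11+13+3+7 = 37
HQ→U2→R9→X2→R3→HQ: 3+4+14+13+8 = 42
HQ→U2→R3→X2→R9→HQ: 3+5+13+14+7 = 42
HQ→R9→X2→U2→R3→HQ: 7+14+11+5+8 = 45
HQ→R9→U2→X2→R3→HQ: 7+4+11+13+8 = 43
The minimum is 32.
One optimal route: HQ → X2 → R3 → R9 → U2 → HQ (or its reverse).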